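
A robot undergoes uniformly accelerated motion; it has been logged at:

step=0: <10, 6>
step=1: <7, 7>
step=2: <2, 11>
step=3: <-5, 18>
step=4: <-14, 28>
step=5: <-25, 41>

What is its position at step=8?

Taking differences between consecutive positions: <-3, +1>, <-5, +4>, <-7, +7>, <-9, +10>, <-11, +13>. These grow by <-2, +3> each step.
step 6: <-25, 41> + <-13, +16> → <-38, 57>
step 7: <-38, 57> + <-15, +19> → <-53, 76>
step 8: <-53, 76> + <-17, +22> → <-70, 98>

<-70, 98>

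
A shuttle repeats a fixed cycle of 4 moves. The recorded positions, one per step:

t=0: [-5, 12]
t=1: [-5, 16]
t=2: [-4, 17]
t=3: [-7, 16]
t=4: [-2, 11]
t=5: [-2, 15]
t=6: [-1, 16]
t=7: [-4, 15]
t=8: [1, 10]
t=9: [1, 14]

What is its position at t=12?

[4, 9]

Step-to-step displacements: [+0, +4], [+1, +1], [-3, -1], [+5, -5], [+0, +4], [+1, +1], [-3, -1], [+5, -5], [+0, +4] — a repeating cycle of length 4.
step 10: apply [+1, +1] → [2, 15]
step 11: apply [-3, -1] → [-1, 14]
step 12: apply [+5, -5] → [4, 9]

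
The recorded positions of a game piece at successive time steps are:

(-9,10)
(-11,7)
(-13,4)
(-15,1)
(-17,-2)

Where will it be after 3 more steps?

(-23,-11)

Constant displacement of (-2,-3) per step.
step 5: (-17,-2) + (-2,-3) → (-19,-5)
step 6: (-19,-5) + (-2,-3) → (-21,-8)
step 7: (-21,-8) + (-2,-3) → (-23,-11)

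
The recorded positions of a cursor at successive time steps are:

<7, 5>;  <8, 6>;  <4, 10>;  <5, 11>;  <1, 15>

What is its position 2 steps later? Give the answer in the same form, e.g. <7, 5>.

Step-to-step displacements: <+1, +1>, <-4, +4>, <+1, +1>, <-4, +4> — a repeating cycle of length 2.
step 5: apply <+1, +1> → <2, 16>
step 6: apply <-4, +4> → <-2, 20>

<-2, 20>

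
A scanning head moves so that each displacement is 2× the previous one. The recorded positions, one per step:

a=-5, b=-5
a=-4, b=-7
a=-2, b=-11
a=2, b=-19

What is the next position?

The jumps are (+1, -2), (+2, -4), (+4, -8) — a geometric progression with ratio 2.
step 4: a=2, b=-19 + (+8, -16) → a=10, b=-35

a=10, b=-35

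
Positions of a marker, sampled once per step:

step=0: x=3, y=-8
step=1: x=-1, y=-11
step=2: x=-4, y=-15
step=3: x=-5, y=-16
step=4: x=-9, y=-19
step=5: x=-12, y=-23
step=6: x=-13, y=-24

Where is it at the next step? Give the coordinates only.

x=-17, y=-27

Step-to-step displacements: (-4, -3), (-3, -4), (-1, -1), (-4, -3), (-3, -4), (-1, -1) — a repeating cycle of length 3.
step 7: apply (-4, -3) → x=-17, y=-27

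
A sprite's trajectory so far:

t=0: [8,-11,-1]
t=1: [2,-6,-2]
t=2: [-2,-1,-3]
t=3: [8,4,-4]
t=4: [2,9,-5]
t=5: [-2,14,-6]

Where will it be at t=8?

[-2,29,-9]

First: cycles through 8, 2, -2 every 3 steps. Step 8 lands at position 2 of the cycle → -2.
Second: linear, +5 per step → 29 at step 8.
Third: linear, -1 per step → -9 at step 8.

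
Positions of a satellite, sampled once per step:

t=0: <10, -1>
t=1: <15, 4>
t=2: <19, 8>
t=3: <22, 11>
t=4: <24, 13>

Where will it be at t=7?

<24, 13>

Successive displacements: <+5, +5>, <+4, +4>, <+3, +3>, <+2, +2> — each changes by <-1, -1>.
step 5: <24, 13> + <+1, +1> → <25, 14>
step 6: <25, 14> + <+0, +0> → <25, 14>
step 7: <25, 14> + <-1, -1> → <24, 13>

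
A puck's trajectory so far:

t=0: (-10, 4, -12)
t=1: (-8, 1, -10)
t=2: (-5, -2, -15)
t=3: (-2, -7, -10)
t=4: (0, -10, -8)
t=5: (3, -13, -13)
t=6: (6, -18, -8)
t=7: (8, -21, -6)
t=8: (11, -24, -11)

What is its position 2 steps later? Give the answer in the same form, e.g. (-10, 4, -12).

The moves between consecutive positions are (+2, -3, +2), (+3, -3, -5), (+3, -5, +5), (+2, -3, +2), (+3, -3, -5), (+3, -5, +5), (+2, -3, +2), (+3, -3, -5); they repeat the 3-cycle [(+2, -3, +2), (+3, -3, -5), (+3, -5, +5)].
step 9: apply (+3, -5, +5) → (14, -29, -6)
step 10: apply (+2, -3, +2) → (16, -32, -4)

(16, -32, -4)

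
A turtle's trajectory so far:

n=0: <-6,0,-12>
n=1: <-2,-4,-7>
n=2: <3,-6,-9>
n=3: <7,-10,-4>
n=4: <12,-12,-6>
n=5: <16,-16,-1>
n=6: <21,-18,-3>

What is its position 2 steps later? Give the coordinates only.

<30,-24,0>

The moves between consecutive positions are <+4,-4,+5>, <+5,-2,-2>, <+4,-4,+5>, <+5,-2,-2>, <+4,-4,+5>, <+5,-2,-2>; they repeat the 2-cycle [<+4,-4,+5>, <+5,-2,-2>].
step 7: apply <+4,-4,+5> → <25,-22,2>
step 8: apply <+5,-2,-2> → <30,-24,0>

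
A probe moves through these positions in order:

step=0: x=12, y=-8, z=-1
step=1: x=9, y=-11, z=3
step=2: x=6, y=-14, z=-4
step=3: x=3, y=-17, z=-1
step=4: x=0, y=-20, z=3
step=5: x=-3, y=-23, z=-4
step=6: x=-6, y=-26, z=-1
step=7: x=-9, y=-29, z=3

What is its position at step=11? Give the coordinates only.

x=-21, y=-41, z=-4

The x coordinate changes by -3 each step, so at step 11 it is 12 + 11·(-3) = -21.
The y coordinate changes by -3 each step, so at step 11 it is -8 + 11·(-3) = -41.
The z coordinate repeats the cycle [-1, 3, -4] with period 3; step 11 mod 3 = 2, giving -4.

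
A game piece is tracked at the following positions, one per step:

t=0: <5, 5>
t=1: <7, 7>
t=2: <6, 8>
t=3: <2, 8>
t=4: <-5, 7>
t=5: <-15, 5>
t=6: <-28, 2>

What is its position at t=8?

<-63, -7>

Successive displacements: <+2, +2>, <-1, +1>, <-4, +0>, <-7, -1>, <-10, -2>, <-13, -3> — each changes by <-3, -1>.
step 7: <-28, 2> + <-16, -4> → <-44, -2>
step 8: <-44, -2> + <-19, -5> → <-63, -7>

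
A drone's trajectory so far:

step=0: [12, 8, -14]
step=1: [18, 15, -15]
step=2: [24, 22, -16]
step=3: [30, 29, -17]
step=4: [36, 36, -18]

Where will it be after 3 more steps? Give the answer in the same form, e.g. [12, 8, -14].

[54, 57, -21]

The position changes by [+6, +7, -1] every step.
step 5: [36, 36, -18] + [+6, +7, -1] → [42, 43, -19]
step 6: [42, 43, -19] + [+6, +7, -1] → [48, 50, -20]
step 7: [48, 50, -20] + [+6, +7, -1] → [54, 57, -21]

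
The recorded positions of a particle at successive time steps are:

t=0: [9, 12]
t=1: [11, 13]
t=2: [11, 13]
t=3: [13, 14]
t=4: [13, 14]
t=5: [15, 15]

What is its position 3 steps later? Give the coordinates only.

[17, 16]

Step-to-step displacements: [+2, +1], [+0, +0], [+2, +1], [+0, +0], [+2, +1] — a repeating cycle of length 2.
step 6: apply [+0, +0] → [15, 15]
step 7: apply [+2, +1] → [17, 16]
step 8: apply [+0, +0] → [17, 16]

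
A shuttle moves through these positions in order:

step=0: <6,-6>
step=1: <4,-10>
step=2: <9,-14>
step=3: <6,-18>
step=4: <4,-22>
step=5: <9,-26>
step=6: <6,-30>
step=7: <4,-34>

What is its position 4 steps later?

The first coordinate repeats the cycle [6, 4, 9] with period 3; step 11 mod 3 = 2, giving 9.
The second coordinate changes by -4 each step, so at step 11 it is -6 + 11·(-4) = -50.

<9,-50>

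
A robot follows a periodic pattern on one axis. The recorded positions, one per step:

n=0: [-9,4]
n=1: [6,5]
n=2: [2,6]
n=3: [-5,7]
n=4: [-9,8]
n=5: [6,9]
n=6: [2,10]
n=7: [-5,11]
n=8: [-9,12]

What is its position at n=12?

[-9,16]

The first coordinate repeats the cycle [-9, 6, 2, -5] with period 4; step 12 mod 4 = 0, giving -9.
The second coordinate changes by +1 each step, so at step 12 it is 4 + 12·(1) = 16.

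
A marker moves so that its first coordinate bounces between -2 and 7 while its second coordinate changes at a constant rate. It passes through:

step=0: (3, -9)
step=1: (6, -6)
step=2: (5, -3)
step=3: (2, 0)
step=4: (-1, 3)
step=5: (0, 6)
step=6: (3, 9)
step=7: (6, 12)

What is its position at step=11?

The first coordinate travels 3 per step and bounces off the walls at -2 and 7.
  step 8: 6 → 5
  step 9: 5 → 2
  step 10: 2 → -1
  step 11: -1 → 0
The second coordinate changes by +3 each step: at step 11 it is 24.

(0, 24)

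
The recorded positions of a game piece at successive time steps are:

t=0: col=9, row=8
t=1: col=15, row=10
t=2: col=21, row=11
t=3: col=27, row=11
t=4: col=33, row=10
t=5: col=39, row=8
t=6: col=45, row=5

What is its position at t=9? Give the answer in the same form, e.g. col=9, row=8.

col=63, row=-10

Taking differences between consecutive positions: (+6, +2), (+6, +1), (+6, +0), (+6, -1), (+6, -2), (+6, -3). These grow by (+0, -1) each step.
step 7: col=45, row=5 + (+6, -4) → col=51, row=1
step 8: col=51, row=1 + (+6, -5) → col=57, row=-4
step 9: col=57, row=-4 + (+6, -6) → col=63, row=-10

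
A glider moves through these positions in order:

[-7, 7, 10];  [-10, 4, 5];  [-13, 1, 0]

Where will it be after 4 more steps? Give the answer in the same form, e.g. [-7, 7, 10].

Each step adds [-3, -3, -5] to the position.
step 3: [-13, 1, 0] + [-3, -3, -5] → [-16, -2, -5]
step 4: [-16, -2, -5] + [-3, -3, -5] → [-19, -5, -10]
step 5: [-19, -5, -10] + [-3, -3, -5] → [-22, -8, -15]
step 6: [-22, -8, -15] + [-3, -3, -5] → [-25, -11, -20]

[-25, -11, -20]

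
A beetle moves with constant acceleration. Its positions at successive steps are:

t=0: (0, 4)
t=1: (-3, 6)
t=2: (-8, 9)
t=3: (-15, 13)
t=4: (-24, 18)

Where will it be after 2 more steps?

First differences are (-3, +2), (-5, +3), (-7, +4), (-9, +5); their common second difference is (-2, +1) (constant acceleration).
step 5: (-24, 18) + (-11, +6) → (-35, 24)
step 6: (-35, 24) + (-13, +7) → (-48, 31)

(-48, 31)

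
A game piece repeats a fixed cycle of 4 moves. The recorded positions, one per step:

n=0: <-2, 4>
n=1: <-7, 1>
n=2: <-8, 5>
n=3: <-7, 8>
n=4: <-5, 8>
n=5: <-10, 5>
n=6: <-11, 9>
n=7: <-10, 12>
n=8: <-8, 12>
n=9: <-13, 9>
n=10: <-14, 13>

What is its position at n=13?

The moves between consecutive positions are <-5, -3>, <-1, +4>, <+1, +3>, <+2, +0>, <-5, -3>, <-1, +4>, <+1, +3>, <+2, +0>, <-5, -3>, <-1, +4>; they repeat the 4-cycle [<-5, -3>, <-1, +4>, <+1, +3>, <+2, +0>].
step 11: apply <+1, +3> → <-13, 16>
step 12: apply <+2, +0> → <-11, 16>
step 13: apply <-5, -3> → <-16, 13>

<-16, 13>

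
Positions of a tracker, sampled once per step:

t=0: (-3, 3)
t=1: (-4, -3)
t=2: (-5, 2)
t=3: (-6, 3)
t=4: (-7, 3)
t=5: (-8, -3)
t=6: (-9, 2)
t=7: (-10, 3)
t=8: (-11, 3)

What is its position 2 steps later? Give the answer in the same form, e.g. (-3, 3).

(-13, 2)

The first coordinate changes by -1 each step, so at step 10 it is -3 + 10·(-1) = -13.
The second coordinate repeats the cycle [3, -3, 2, 3] with period 4; step 10 mod 4 = 2, giving 2.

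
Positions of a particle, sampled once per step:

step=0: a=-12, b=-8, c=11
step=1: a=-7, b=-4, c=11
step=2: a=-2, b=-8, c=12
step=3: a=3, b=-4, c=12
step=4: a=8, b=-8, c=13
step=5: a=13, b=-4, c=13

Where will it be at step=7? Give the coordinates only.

a=23, b=-4, c=14

Differencing gives (+5, +4, +0), (+5, -4, +1), (+5, +4, +0), (+5, -4, +1), (+5, +4, +0). This is the pattern (+5, +4, +0), (+5, -4, +1) repeated.
step 6: apply (+5, -4, +1) → a=18, b=-8, c=14
step 7: apply (+5, +4, +0) → a=23, b=-4, c=14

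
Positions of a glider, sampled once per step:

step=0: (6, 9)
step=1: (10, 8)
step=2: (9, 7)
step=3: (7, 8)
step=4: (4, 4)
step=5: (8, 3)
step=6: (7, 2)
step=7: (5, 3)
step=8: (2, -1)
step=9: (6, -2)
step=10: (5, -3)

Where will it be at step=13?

(4, -7)

Differencing gives (+4, -1), (-1, -1), (-2, +1), (-3, -4), (+4, -1), (-1, -1), (-2, +1), (-3, -4), (+4, -1), (-1, -1). This is the pattern (+4, -1), (-1, -1), (-2, +1), (-3, -4) repeated.
step 11: apply (-2, +1) → (3, -2)
step 12: apply (-3, -4) → (0, -6)
step 13: apply (+4, -1) → (4, -7)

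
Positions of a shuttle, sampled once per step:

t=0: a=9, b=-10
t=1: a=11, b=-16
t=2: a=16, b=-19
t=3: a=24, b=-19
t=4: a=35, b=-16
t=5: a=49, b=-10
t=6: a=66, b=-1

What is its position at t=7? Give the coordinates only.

a=86, b=11

First differences are (+2, -6), (+5, -3), (+8, +0), (+11, +3), (+14, +6), (+17, +9); their common second difference is (+3, +3) (constant acceleration).
step 7: a=66, b=-1 + (+20, +12) → a=86, b=11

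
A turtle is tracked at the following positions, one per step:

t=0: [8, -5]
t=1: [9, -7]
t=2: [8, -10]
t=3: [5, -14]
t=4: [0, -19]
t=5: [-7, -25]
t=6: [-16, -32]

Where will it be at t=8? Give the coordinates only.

Taking differences between consecutive positions: [+1, -2], [-1, -3], [-3, -4], [-5, -5], [-7, -6], [-9, -7]. These grow by [-2, -1] each step.
step 7: [-16, -32] + [-11, -8] → [-27, -40]
step 8: [-27, -40] + [-13, -9] → [-40, -49]

[-40, -49]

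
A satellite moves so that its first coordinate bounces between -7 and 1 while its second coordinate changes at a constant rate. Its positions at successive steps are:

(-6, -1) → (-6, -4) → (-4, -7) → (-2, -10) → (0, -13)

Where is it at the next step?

(0, -16)

The first coordinate travels 2 per step and bounces off the walls at -7 and 1.
  step 5: 0 → 0
The second coordinate changes by -3 each step: at step 5 it is -16.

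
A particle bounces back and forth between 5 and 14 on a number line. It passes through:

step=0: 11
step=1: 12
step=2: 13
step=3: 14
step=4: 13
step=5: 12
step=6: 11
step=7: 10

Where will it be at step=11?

The value travels 1 per step and bounces off the walls at 5 and 14.
  step 8: 10 → 9
  step 9: 9 → 8
  step 10: 8 → 7
  step 11: 7 → 6

6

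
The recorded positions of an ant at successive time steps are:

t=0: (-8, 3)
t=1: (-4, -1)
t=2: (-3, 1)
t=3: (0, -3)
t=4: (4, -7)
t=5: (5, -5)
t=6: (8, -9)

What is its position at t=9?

The moves between consecutive positions are (+4, -4), (+1, +2), (+3, -4), (+4, -4), (+1, +2), (+3, -4); they repeat the 3-cycle [(+4, -4), (+1, +2), (+3, -4)].
step 7: apply (+4, -4) → (12, -13)
step 8: apply (+1, +2) → (13, -11)
step 9: apply (+3, -4) → (16, -15)

(16, -15)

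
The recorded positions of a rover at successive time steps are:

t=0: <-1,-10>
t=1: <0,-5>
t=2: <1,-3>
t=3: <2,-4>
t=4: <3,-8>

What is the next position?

<4,-15>

Taking differences between consecutive positions: <+1,+5>, <+1,+2>, <+1,-1>, <+1,-4>. These grow by <+0,-3> each step.
step 5: <3,-8> + <+1,-7> → <4,-15>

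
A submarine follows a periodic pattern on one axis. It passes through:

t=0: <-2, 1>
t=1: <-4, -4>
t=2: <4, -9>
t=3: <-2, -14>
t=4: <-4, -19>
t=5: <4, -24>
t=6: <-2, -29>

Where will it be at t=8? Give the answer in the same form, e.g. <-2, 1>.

The first coordinate repeats the cycle [-2, -4, 4] with period 3; step 8 mod 3 = 2, giving 4.
The second coordinate changes by -5 each step, so at step 8 it is 1 + 8·(-5) = -39.

<4, -39>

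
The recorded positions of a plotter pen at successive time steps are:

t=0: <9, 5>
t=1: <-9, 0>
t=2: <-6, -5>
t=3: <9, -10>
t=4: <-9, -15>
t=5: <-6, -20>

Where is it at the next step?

First: cycles through 9, -9, -6 every 3 steps. Step 6 lands at position 0 of the cycle → 9.
Second: linear, -5 per step → -25 at step 6.

<9, -25>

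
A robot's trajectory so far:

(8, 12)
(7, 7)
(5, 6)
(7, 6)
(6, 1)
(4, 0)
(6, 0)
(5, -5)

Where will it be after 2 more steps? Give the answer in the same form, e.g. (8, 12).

(5, -6)

Differencing gives (-1, -5), (-2, -1), (+2, +0), (-1, -5), (-2, -1), (+2, +0), (-1, -5). This is the pattern (-1, -5), (-2, -1), (+2, +0) repeated.
step 8: apply (-2, -1) → (3, -6)
step 9: apply (+2, +0) → (5, -6)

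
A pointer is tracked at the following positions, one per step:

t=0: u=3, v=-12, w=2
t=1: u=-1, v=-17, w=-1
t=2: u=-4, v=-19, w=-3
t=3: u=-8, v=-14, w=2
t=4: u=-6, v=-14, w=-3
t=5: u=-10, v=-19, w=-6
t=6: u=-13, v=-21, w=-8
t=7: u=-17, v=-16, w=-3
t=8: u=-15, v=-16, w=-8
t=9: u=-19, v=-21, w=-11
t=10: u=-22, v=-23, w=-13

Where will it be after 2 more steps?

u=-24, v=-18, w=-13

The moves between consecutive positions are (-4, -5, -3), (-3, -2, -2), (-4, +5, +5), (+2, +0, -5), (-4, -5, -3), (-3, -2, -2), (-4, +5, +5), (+2, +0, -5), (-4, -5, -3), (-3, -2, -2); they repeat the 4-cycle [(-4, -5, -3), (-3, -2, -2), (-4, +5, +5), (+2, +0, -5)].
step 11: apply (-4, +5, +5) → u=-26, v=-18, w=-8
step 12: apply (+2, +0, -5) → u=-24, v=-18, w=-13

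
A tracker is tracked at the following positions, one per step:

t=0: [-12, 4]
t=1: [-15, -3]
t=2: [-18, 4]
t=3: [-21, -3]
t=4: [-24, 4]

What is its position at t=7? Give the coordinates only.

First: linear, -3 per step → -33 at step 7.
Second: cycles through 4, -3 every 2 steps. Step 7 lands at position 1 of the cycle → -3.

[-33, -3]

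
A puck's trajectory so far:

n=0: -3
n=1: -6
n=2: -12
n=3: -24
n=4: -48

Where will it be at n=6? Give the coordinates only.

Step-to-step displacements: -3, -6, -12, -24; each is 2× the previous.
step 5: -48 − 48 → -96
step 6: -96 − 96 → -192

-192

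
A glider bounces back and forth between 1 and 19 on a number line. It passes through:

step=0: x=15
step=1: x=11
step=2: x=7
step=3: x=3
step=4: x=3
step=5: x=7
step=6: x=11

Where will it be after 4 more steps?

x=11

The value travels 4 per step and bounces off the walls at 1 and 19.
  step 7: 11 → 15
  step 8: 15 → 19
  step 9: 19 → 15
  step 10: 15 → 11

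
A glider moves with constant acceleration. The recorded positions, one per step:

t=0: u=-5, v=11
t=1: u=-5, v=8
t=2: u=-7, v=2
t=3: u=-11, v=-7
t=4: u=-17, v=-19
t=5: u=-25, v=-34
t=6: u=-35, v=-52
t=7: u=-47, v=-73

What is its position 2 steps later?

u=-77, v=-124

First differences are (+0, -3), (-2, -6), (-4, -9), (-6, -12), (-8, -15), (-10, -18), (-12, -21); their common second difference is (-2, -3) (constant acceleration).
step 8: u=-47, v=-73 + (-14, -24) → u=-61, v=-97
step 9: u=-61, v=-97 + (-16, -27) → u=-77, v=-124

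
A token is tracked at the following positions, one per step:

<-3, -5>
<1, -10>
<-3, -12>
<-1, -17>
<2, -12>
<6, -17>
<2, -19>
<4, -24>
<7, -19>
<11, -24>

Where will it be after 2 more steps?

<9, -31>

Differencing gives <+4, -5>, <-4, -2>, <+2, -5>, <+3, +5>, <+4, -5>, <-4, -2>, <+2, -5>, <+3, +5>, <+4, -5>. This is the pattern <+4, -5>, <-4, -2>, <+2, -5>, <+3, +5> repeated.
step 10: apply <-4, -2> → <7, -26>
step 11: apply <+2, -5> → <9, -31>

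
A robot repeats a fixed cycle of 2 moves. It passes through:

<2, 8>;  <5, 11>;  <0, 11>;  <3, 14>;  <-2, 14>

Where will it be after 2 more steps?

The moves between consecutive positions are <+3, +3>, <-5, +0>, <+3, +3>, <-5, +0>; they repeat the 2-cycle [<+3, +3>, <-5, +0>].
step 5: apply <+3, +3> → <1, 17>
step 6: apply <-5, +0> → <-4, 17>

<-4, 17>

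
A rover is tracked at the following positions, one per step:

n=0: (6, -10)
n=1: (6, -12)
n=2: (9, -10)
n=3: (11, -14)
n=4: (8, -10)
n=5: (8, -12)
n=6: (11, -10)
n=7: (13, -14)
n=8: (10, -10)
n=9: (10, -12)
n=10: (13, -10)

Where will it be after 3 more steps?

Step-to-step displacements: (+0, -2), (+3, +2), (+2, -4), (-3, +4), (+0, -2), (+3, +2), (+2, -4), (-3, +4), (+0, -2), (+3, +2) — a repeating cycle of length 4.
step 11: apply (+2, -4) → (15, -14)
step 12: apply (-3, +4) → (12, -10)
step 13: apply (+0, -2) → (12, -12)

(12, -12)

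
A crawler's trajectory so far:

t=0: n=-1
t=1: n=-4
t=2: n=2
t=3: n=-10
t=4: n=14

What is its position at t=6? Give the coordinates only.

n=62

The jumps are -3, +6, -12, +24 — a geometric progression with ratio -2.
step 5: 14 − 48 → n=-34
step 6: -34 + 96 → n=62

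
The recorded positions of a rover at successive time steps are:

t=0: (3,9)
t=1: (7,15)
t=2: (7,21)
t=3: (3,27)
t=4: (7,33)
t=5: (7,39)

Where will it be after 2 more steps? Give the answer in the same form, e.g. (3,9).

(7,51)

First: cycles through 3, 7, 7 every 3 steps. Step 7 lands at position 1 of the cycle → 7.
Second: linear, +6 per step → 51 at step 7.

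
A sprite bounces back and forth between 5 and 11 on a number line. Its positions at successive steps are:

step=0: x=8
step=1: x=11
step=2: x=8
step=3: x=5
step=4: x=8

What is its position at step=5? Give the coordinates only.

x=11

The value reflects between 5 and 11, moving 3 per step.
  step 5: 8 → 11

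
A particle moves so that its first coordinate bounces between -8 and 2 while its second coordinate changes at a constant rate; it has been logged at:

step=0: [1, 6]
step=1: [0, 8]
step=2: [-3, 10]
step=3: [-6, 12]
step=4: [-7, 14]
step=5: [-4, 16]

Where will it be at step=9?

The first coordinate reflects between -8 and 2, moving 3 per step.
  step 6: -4 → -1
  step 7: -1 → 2
  step 8: 2 → -1
  step 9: -1 → -4
The second coordinate changes by +2 each step: at step 9 it is 24.

[-4, 24]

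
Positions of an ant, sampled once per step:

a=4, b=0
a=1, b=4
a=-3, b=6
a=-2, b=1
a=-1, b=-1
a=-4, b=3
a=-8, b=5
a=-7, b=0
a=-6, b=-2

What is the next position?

Differencing gives (-3,+4), (-4,+2), (+1,-5), (+1,-2), (-3,+4), (-4,+2), (+1,-5), (+1,-2). This is the pattern (-3,+4), (-4,+2), (+1,-5), (+1,-2) repeated.
step 9: apply (-3,+4) → a=-9, b=2

a=-9, b=2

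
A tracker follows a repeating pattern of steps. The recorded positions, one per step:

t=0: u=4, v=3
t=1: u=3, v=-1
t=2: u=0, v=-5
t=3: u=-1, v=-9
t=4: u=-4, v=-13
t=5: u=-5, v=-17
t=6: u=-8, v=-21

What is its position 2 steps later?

u=-12, v=-29

The moves between consecutive positions are (-1, -4), (-3, -4), (-1, -4), (-3, -4), (-1, -4), (-3, -4); they repeat the 2-cycle [(-1, -4), (-3, -4)].
step 7: apply (-1, -4) → u=-9, v=-25
step 8: apply (-3, -4) → u=-12, v=-29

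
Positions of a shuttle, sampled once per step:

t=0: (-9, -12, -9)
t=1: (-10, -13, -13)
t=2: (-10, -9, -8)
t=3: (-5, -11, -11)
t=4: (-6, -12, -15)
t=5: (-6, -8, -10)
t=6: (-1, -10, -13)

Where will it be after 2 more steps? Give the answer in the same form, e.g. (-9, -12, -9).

Differencing gives (-1, -1, -4), (+0, +4, +5), (+5, -2, -3), (-1, -1, -4), (+0, +4, +5), (+5, -2, -3). This is the pattern (-1, -1, -4), (+0, +4, +5), (+5, -2, -3) repeated.
step 7: apply (-1, -1, -4) → (-2, -11, -17)
step 8: apply (+0, +4, +5) → (-2, -7, -12)

(-2, -7, -12)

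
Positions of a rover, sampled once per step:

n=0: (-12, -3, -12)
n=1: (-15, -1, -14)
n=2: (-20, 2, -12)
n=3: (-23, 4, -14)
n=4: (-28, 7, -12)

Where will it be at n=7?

(-39, 14, -14)

The moves between consecutive positions are (-3, +2, -2), (-5, +3, +2), (-3, +2, -2), (-5, +3, +2); they repeat the 2-cycle [(-3, +2, -2), (-5, +3, +2)].
step 5: apply (-3, +2, -2) → (-31, 9, -14)
step 6: apply (-5, +3, +2) → (-36, 12, -12)
step 7: apply (-3, +2, -2) → (-39, 14, -14)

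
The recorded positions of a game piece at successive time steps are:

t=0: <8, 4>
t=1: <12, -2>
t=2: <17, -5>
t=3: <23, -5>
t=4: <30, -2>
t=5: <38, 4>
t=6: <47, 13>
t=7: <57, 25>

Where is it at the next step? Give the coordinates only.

<68, 40>

Successive displacements: <+4, -6>, <+5, -3>, <+6, +0>, <+7, +3>, <+8, +6>, <+9, +9>, <+10, +12> — each changes by <+1, +3>.
step 8: <57, 25> + <+11, +15> → <68, 40>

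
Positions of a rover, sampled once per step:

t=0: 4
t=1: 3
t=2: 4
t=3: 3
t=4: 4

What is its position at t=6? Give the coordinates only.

The jumps are -1, +1, -1, +1 — a geometric progression with ratio -1.
step 5: 4 − 1 → 3
step 6: 3 + 1 → 4

4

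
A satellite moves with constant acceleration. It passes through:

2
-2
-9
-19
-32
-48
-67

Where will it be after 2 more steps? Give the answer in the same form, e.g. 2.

Taking differences between consecutive positions: -4, -7, -10, -13, -16, -19. These grow by -3 each step.
step 7: -67 − 22 → -89
step 8: -89 − 25 → -114

-114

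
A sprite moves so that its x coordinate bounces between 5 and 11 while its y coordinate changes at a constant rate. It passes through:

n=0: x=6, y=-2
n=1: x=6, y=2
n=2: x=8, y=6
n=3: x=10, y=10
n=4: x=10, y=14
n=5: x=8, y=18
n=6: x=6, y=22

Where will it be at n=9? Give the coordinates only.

The x coordinate travels 2 per step and bounces off the walls at 5 and 11.
  step 7: 6 → 6
  step 8: 6 → 8
  step 9: 8 → 10
The y coordinate changes by +4 each step: at step 9 it is 34.

x=10, y=34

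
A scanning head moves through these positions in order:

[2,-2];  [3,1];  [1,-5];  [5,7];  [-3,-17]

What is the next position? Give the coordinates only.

Consecutive displacements [+1,+3], [-2,-6], [+4,+12], [-8,-24] scale by a factor of -2 each step.
step 5: [-3,-17] + [+16,+48] → [13,31]

[13,31]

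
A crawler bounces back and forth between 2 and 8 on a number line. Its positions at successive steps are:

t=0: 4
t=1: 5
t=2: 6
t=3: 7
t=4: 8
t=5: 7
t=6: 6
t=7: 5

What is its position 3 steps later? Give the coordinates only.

2

The value travels 1 per step and bounces off the walls at 2 and 8.
  step 8: 5 → 4
  step 9: 4 → 3
  step 10: 3 → 2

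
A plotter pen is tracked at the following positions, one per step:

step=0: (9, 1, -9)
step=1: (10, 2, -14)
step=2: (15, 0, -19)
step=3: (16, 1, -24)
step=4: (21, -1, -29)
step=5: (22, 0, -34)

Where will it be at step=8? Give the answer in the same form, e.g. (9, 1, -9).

Differencing gives (+1, +1, -5), (+5, -2, -5), (+1, +1, -5), (+5, -2, -5), (+1, +1, -5). This is the pattern (+1, +1, -5), (+5, -2, -5) repeated.
step 6: apply (+5, -2, -5) → (27, -2, -39)
step 7: apply (+1, +1, -5) → (28, -1, -44)
step 8: apply (+5, -2, -5) → (33, -3, -49)

(33, -3, -49)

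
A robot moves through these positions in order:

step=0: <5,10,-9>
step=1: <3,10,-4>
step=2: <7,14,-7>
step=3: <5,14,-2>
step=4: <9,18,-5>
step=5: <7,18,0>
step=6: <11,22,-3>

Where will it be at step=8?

<13,26,-1>

Differencing gives <-2,+0,+5>, <+4,+4,-3>, <-2,+0,+5>, <+4,+4,-3>, <-2,+0,+5>, <+4,+4,-3>. This is the pattern <-2,+0,+5>, <+4,+4,-3> repeated.
step 7: apply <-2,+0,+5> → <9,22,2>
step 8: apply <+4,+4,-3> → <13,26,-1>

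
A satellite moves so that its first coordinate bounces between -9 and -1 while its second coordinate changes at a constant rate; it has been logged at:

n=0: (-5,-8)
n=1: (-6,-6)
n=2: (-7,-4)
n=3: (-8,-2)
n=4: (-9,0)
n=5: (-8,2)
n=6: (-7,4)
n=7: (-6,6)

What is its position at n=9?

The first coordinate reflects between -9 and -1, moving 1 per step.
  step 8: -6 → -5
  step 9: -5 → -4
The second coordinate changes by +2 each step: at step 9 it is 10.

(-4,10)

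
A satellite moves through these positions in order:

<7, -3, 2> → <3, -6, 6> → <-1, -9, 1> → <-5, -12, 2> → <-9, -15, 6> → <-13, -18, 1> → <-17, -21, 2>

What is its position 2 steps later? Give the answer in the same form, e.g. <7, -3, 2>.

<-25, -27, 1>

The first coordinate changes by -4 each step, so at step 8 it is 7 + 8·(-4) = -25.
The second coordinate changes by -3 each step, so at step 8 it is -3 + 8·(-3) = -27.
The third coordinate repeats the cycle [2, 6, 1] with period 3; step 8 mod 3 = 2, giving 1.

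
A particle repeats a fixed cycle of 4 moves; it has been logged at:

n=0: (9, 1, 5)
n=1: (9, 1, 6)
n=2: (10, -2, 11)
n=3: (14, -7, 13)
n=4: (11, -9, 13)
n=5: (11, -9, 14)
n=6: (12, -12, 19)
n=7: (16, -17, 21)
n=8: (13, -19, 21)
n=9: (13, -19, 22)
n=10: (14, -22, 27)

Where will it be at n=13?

(15, -29, 30)

Differencing gives (+0, +0, +1), (+1, -3, +5), (+4, -5, +2), (-3, -2, +0), (+0, +0, +1), (+1, -3, +5), (+4, -5, +2), (-3, -2, +0), (+0, +0, +1), (+1, -3, +5). This is the pattern (+0, +0, +1), (+1, -3, +5), (+4, -5, +2), (-3, -2, +0) repeated.
step 11: apply (+4, -5, +2) → (18, -27, 29)
step 12: apply (-3, -2, +0) → (15, -29, 29)
step 13: apply (+0, +0, +1) → (15, -29, 30)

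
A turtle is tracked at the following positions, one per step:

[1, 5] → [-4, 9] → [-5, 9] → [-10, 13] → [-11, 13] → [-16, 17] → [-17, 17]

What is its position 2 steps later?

[-23, 21]

Differencing gives [-5, +4], [-1, +0], [-5, +4], [-1, +0], [-5, +4], [-1, +0]. This is the pattern [-5, +4], [-1, +0] repeated.
step 7: apply [-5, +4] → [-22, 21]
step 8: apply [-1, +0] → [-23, 21]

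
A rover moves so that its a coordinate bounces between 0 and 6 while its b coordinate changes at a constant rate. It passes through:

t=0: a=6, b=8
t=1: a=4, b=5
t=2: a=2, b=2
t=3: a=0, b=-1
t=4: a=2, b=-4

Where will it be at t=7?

a=4, b=-13

The a coordinate reflects between 0 and 6, moving 2 per step.
  step 5: 2 → 4
  step 6: 4 → 6
  step 7: 6 → 4
The b coordinate changes by -3 each step: at step 7 it is -13.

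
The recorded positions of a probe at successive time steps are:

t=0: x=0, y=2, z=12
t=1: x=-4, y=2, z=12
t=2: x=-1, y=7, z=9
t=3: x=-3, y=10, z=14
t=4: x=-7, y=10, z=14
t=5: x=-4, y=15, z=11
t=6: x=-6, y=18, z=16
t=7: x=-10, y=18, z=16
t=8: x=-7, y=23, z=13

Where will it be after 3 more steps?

Differencing gives (-4,+0,+0), (+3,+5,-3), (-2,+3,+5), (-4,+0,+0), (+3,+5,-3), (-2,+3,+5), (-4,+0,+0), (+3,+5,-3). This is the pattern (-4,+0,+0), (+3,+5,-3), (-2,+3,+5) repeated.
step 9: apply (-2,+3,+5) → x=-9, y=26, z=18
step 10: apply (-4,+0,+0) → x=-13, y=26, z=18
step 11: apply (+3,+5,-3) → x=-10, y=31, z=15

x=-10, y=31, z=15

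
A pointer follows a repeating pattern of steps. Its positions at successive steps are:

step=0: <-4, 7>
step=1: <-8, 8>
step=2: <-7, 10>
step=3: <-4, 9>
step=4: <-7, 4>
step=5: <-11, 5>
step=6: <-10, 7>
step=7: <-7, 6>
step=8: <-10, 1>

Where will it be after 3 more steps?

Differencing gives <-4, +1>, <+1, +2>, <+3, -1>, <-3, -5>, <-4, +1>, <+1, +2>, <+3, -1>, <-3, -5>. This is the pattern <-4, +1>, <+1, +2>, <+3, -1>, <-3, -5> repeated.
step 9: apply <-4, +1> → <-14, 2>
step 10: apply <+1, +2> → <-13, 4>
step 11: apply <+3, -1> → <-10, 3>

<-10, 3>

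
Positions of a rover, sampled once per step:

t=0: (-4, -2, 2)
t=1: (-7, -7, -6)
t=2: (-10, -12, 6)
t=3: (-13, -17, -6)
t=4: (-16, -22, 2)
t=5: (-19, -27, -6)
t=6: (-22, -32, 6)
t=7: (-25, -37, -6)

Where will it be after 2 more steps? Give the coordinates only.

The first coordinate changes by -3 each step, so at step 9 it is -4 + 9·(-3) = -31.
The second coordinate changes by -5 each step, so at step 9 it is -2 + 9·(-5) = -47.
The third coordinate repeats the cycle [2, -6, 6, -6] with period 4; step 9 mod 4 = 1, giving -6.

(-31, -47, -6)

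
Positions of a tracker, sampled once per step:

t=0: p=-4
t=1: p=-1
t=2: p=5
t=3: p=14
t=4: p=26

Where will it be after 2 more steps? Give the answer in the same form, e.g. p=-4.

Successive displacements: +3, +6, +9, +12 — each changes by +3.
step 5: 26 + 15 → p=41
step 6: 41 + 18 → p=59

p=59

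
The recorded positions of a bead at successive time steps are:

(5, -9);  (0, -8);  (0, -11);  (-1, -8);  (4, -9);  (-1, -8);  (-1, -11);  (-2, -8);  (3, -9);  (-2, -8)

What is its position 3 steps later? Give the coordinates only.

Differencing gives (-5, +1), (+0, -3), (-1, +3), (+5, -1), (-5, +1), (+0, -3), (-1, +3), (+5, -1), (-5, +1). This is the pattern (-5, +1), (+0, -3), (-1, +3), (+5, -1) repeated.
step 10: apply (+0, -3) → (-2, -11)
step 11: apply (-1, +3) → (-3, -8)
step 12: apply (+5, -1) → (2, -9)

(2, -9)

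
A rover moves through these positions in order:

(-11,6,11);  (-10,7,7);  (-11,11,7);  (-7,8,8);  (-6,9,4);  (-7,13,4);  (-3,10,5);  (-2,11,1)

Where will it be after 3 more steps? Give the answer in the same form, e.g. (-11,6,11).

(2,13,-2)

Step-to-step displacements: (+1,+1,-4), (-1,+4,+0), (+4,-3,+1), (+1,+1,-4), (-1,+4,+0), (+4,-3,+1), (+1,+1,-4) — a repeating cycle of length 3.
step 8: apply (-1,+4,+0) → (-3,15,1)
step 9: apply (+4,-3,+1) → (1,12,2)
step 10: apply (+1,+1,-4) → (2,13,-2)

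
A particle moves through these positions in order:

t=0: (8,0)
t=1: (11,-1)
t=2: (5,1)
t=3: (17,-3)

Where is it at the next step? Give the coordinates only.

The jumps are (+3,-1), (-6,+2), (+12,-4) — a geometric progression with ratio -2.
step 4: (17,-3) + (-24,+8) → (-7,5)

(-7,5)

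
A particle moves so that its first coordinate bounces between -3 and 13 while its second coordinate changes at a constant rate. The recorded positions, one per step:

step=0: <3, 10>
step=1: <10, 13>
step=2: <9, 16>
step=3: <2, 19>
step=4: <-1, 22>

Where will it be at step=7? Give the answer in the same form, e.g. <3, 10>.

The first coordinate reflects between -3 and 13, moving 7 per step.
  step 5: -1 → 6
  step 6: 6 → 13
  step 7: 13 → 6
The second coordinate changes by +3 each step: at step 7 it is 31.

<6, 31>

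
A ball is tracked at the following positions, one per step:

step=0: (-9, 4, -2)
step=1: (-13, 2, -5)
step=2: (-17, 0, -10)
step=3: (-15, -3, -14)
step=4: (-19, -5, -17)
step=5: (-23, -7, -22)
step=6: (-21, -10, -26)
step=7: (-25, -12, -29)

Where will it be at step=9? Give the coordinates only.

The moves between consecutive positions are (-4, -2, -3), (-4, -2, -5), (+2, -3, -4), (-4, -2, -3), (-4, -2, -5), (+2, -3, -4), (-4, -2, -3); they repeat the 3-cycle [(-4, -2, -3), (-4, -2, -5), (+2, -3, -4)].
step 8: apply (-4, -2, -5) → (-29, -14, -34)
step 9: apply (+2, -3, -4) → (-27, -17, -38)

(-27, -17, -38)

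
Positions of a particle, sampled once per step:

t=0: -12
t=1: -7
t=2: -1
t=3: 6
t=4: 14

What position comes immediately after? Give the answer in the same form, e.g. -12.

First differences are +5, +6, +7, +8; their common second difference is +1 (constant acceleration).
step 5: 14 + 9 → 23

23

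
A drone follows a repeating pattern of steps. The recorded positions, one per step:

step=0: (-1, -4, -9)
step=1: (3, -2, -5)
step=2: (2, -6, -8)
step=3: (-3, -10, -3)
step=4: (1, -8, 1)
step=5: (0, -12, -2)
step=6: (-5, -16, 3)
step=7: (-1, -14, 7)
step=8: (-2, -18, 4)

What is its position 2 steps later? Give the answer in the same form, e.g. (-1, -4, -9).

Step-to-step displacements: (+4, +2, +4), (-1, -4, -3), (-5, -4, +5), (+4, +2, +4), (-1, -4, -3), (-5, -4, +5), (+4, +2, +4), (-1, -4, -3) — a repeating cycle of length 3.
step 9: apply (-5, -4, +5) → (-7, -22, 9)
step 10: apply (+4, +2, +4) → (-3, -20, 13)

(-3, -20, 13)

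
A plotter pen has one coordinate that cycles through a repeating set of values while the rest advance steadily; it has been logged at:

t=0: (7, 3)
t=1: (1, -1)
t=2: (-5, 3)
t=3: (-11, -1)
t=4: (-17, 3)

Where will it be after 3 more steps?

First: linear, -6 per step → -35 at step 7.
Second: cycles through 3, -1 every 2 steps. Step 7 lands at position 1 of the cycle → -1.

(-35, -1)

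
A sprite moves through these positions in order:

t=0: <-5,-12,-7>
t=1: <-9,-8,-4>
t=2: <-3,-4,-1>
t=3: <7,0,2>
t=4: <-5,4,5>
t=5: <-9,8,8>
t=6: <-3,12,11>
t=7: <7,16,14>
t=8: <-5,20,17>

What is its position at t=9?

<-9,24,20>

First: cycles through -5, -9, -3, 7 every 4 steps. Step 9 lands at position 1 of the cycle → -9.
Second: linear, +4 per step → 24 at step 9.
Third: linear, +3 per step → 20 at step 9.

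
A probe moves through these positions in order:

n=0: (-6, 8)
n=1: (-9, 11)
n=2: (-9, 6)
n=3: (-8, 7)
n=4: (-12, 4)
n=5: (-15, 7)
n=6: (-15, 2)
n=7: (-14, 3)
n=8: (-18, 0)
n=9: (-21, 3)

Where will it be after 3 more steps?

(-24, -4)

Step-to-step displacements: (-3, +3), (+0, -5), (+1, +1), (-4, -3), (-3, +3), (+0, -5), (+1, +1), (-4, -3), (-3, +3) — a repeating cycle of length 4.
step 10: apply (+0, -5) → (-21, -2)
step 11: apply (+1, +1) → (-20, -1)
step 12: apply (-4, -3) → (-24, -4)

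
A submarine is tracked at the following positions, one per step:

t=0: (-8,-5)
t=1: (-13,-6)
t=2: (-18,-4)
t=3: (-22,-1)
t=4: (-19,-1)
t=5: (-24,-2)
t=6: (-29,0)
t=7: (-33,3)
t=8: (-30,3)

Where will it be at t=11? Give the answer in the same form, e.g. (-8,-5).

Differencing gives (-5,-1), (-5,+2), (-4,+3), (+3,+0), (-5,-1), (-5,+2), (-4,+3), (+3,+0). This is the pattern (-5,-1), (-5,+2), (-4,+3), (+3,+0) repeated.
step 9: apply (-5,-1) → (-35,2)
step 10: apply (-5,+2) → (-40,4)
step 11: apply (-4,+3) → (-44,7)

(-44,7)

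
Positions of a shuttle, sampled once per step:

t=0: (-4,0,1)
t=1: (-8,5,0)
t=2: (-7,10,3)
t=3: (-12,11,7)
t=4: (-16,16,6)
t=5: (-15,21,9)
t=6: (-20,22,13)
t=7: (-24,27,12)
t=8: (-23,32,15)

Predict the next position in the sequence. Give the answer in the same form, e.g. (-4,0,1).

(-28,33,19)

The moves between consecutive positions are (-4,+5,-1), (+1,+5,+3), (-5,+1,+4), (-4,+5,-1), (+1,+5,+3), (-5,+1,+4), (-4,+5,-1), (+1,+5,+3); they repeat the 3-cycle [(-4,+5,-1), (+1,+5,+3), (-5,+1,+4)].
step 9: apply (-5,+1,+4) → (-28,33,19)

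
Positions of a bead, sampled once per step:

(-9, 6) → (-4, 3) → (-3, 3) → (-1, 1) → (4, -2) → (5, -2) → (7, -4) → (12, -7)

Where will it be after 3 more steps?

Differencing gives (+5, -3), (+1, +0), (+2, -2), (+5, -3), (+1, +0), (+2, -2), (+5, -3). This is the pattern (+5, -3), (+1, +0), (+2, -2) repeated.
step 8: apply (+1, +0) → (13, -7)
step 9: apply (+2, -2) → (15, -9)
step 10: apply (+5, -3) → (20, -12)

(20, -12)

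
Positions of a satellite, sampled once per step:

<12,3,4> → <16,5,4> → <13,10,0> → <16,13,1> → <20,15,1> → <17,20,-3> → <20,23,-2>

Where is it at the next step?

The moves between consecutive positions are <+4,+2,+0>, <-3,+5,-4>, <+3,+3,+1>, <+4,+2,+0>, <-3,+5,-4>, <+3,+3,+1>; they repeat the 3-cycle [<+4,+2,+0>, <-3,+5,-4>, <+3,+3,+1>].
step 7: apply <+4,+2,+0> → <24,25,-2>

<24,25,-2>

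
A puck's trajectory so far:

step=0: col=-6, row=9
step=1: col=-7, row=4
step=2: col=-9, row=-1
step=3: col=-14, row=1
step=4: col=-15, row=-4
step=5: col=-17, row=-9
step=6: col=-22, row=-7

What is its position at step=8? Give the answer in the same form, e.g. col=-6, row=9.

Differencing gives (-1,-5), (-2,-5), (-5,+2), (-1,-5), (-2,-5), (-5,+2). This is the pattern (-1,-5), (-2,-5), (-5,+2) repeated.
step 7: apply (-1,-5) → col=-23, row=-12
step 8: apply (-2,-5) → col=-25, row=-17

col=-25, row=-17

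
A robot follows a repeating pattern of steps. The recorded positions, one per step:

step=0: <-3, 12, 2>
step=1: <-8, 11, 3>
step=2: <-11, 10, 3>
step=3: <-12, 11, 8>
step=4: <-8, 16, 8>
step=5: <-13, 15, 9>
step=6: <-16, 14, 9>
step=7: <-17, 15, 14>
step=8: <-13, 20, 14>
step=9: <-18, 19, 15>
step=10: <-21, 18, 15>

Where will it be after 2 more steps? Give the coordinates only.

Differencing gives <-5, -1, +1>, <-3, -1, +0>, <-1, +1, +5>, <+4, +5, +0>, <-5, -1, +1>, <-3, -1, +0>, <-1, +1, +5>, <+4, +5, +0>, <-5, -1, +1>, <-3, -1, +0>. This is the pattern <-5, -1, +1>, <-3, -1, +0>, <-1, +1, +5>, <+4, +5, +0> repeated.
step 11: apply <-1, +1, +5> → <-22, 19, 20>
step 12: apply <+4, +5, +0> → <-18, 24, 20>

<-18, 24, 20>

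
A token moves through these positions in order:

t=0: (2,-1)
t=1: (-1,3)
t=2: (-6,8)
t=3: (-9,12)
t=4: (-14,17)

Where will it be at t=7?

(-25,30)

The moves between consecutive positions are (-3,+4), (-5,+5), (-3,+4), (-5,+5); they repeat the 2-cycle [(-3,+4), (-5,+5)].
step 5: apply (-3,+4) → (-17,21)
step 6: apply (-5,+5) → (-22,26)
step 7: apply (-3,+4) → (-25,30)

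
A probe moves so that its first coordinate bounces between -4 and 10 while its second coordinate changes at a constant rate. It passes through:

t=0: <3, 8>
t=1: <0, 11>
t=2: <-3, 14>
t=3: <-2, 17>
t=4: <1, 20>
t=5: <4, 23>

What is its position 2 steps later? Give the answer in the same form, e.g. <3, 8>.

<10, 29>

The first coordinate reflects between -4 and 10, moving 3 per step.
  step 6: 4 → 7
  step 7: 7 → 10
The second coordinate changes by +3 each step: at step 7 it is 29.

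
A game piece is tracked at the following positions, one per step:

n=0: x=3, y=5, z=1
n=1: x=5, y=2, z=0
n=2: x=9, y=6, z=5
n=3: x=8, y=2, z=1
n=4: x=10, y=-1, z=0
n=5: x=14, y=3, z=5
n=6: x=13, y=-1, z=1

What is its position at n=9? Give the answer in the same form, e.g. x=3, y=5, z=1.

Differencing gives (+2, -3, -1), (+4, +4, +5), (-1, -4, -4), (+2, -3, -1), (+4, +4, +5), (-1, -4, -4). This is the pattern (+2, -3, -1), (+4, +4, +5), (-1, -4, -4) repeated.
step 7: apply (+2, -3, -1) → x=15, y=-4, z=0
step 8: apply (+4, +4, +5) → x=19, y=0, z=5
step 9: apply (-1, -4, -4) → x=18, y=-4, z=1

x=18, y=-4, z=1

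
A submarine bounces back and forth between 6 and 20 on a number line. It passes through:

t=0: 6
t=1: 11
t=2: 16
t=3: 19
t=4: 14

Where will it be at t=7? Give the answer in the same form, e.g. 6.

13

The value travels 5 per step and bounces off the walls at 6 and 20.
  step 5: 14 → 9
  step 6: 9 → 8
  step 7: 8 → 13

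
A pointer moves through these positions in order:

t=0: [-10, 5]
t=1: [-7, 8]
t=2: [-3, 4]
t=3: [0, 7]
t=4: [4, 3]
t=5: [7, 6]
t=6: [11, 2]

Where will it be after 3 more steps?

The moves between consecutive positions are [+3, +3], [+4, -4], [+3, +3], [+4, -4], [+3, +3], [+4, -4]; they repeat the 2-cycle [[+3, +3], [+4, -4]].
step 7: apply [+3, +3] → [14, 5]
step 8: apply [+4, -4] → [18, 1]
step 9: apply [+3, +3] → [21, 4]

[21, 4]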